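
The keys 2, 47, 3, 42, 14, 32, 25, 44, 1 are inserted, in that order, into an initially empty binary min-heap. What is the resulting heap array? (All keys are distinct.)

[1, 2, 3, 14, 42, 32, 25, 47, 44]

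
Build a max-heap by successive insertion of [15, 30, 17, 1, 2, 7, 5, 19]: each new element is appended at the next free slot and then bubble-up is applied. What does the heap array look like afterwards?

[30, 19, 17, 15, 2, 7, 5, 1]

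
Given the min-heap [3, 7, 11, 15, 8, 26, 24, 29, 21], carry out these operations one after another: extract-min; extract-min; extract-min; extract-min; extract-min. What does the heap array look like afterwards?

extract-min → returns 3:
  remove root 3; move last element 21 to root → [21, 7, 11, 15, 8, 26, 24, 29]
  21 vs smaller child 7 at index 1, swap → [7, 21, 11, 15, 8, 26, 24, 29]
  21 vs smaller child 8 at index 4, swap → [7, 8, 11, 15, 21, 26, 24, 29]
extract-min → returns 7:
  remove root 7; move last element 29 to root → [29, 8, 11, 15, 21, 26, 24]
  29 vs smaller child 8 at index 1, swap → [8, 29, 11, 15, 21, 26, 24]
  29 vs smaller child 15 at index 3, swap → [8, 15, 11, 29, 21, 26, 24]
extract-min → returns 8:
  remove root 8; move last element 24 to root → [24, 15, 11, 29, 21, 26]
  24 vs smaller child 11 at index 2, swap → [11, 15, 24, 29, 21, 26]
extract-min → returns 11:
  remove root 11; move last element 26 to root → [26, 15, 24, 29, 21]
  26 vs smaller child 15 at index 1, swap → [15, 26, 24, 29, 21]
  26 vs smaller child 21 at index 4, swap → [15, 21, 24, 29, 26]
extract-min → returns 15:
  remove root 15; move last element 26 to root → [26, 21, 24, 29]
  26 vs smaller child 21 at index 1, swap → [21, 26, 24, 29]

[21, 26, 24, 29]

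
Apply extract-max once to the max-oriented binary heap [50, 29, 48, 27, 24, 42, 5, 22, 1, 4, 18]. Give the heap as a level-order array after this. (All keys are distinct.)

remove root 50; move last element 18 to root → [18, 29, 48, 27, 24, 42, 5, 22, 1, 4]
18 vs larger child 48 at index 2, swap → [48, 29, 18, 27, 24, 42, 5, 22, 1, 4]
18 vs larger child 42 at index 5, swap → [48, 29, 42, 27, 24, 18, 5, 22, 1, 4]

[48, 29, 42, 27, 24, 18, 5, 22, 1, 4]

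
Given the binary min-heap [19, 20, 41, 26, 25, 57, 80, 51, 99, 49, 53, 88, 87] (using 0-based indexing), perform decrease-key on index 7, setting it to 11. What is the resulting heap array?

[11, 19, 41, 20, 25, 57, 80, 26, 99, 49, 53, 88, 87]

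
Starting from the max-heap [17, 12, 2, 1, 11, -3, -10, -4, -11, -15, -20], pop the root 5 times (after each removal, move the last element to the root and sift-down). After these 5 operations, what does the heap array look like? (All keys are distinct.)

[-3, -4, -10, -20, -15, -11]

extract-max #1 returns 17:
  remove root 17; move last element -20 to root → [-20, 12, 2, 1, 11, -3, -10, -4, -11, -15]
  -20 vs larger child 12 at index 1, swap → [12, -20, 2, 1, 11, -3, -10, -4, -11, -15]
  -20 vs larger child 11 at index 4, swap → [12, 11, 2, 1, -20, -3, -10, -4, -11, -15]
  -20 vs only child -15 at index 9, swap → [12, 11, 2, 1, -15, -3, -10, -4, -11, -20]
extract-max #2 returns 12:
  remove root 12; move last element -20 to root → [-20, 11, 2, 1, -15, -3, -10, -4, -11]
  -20 vs larger child 11 at index 1, swap → [11, -20, 2, 1, -15, -3, -10, -4, -11]
  -20 vs larger child 1 at index 3, swap → [11, 1, 2, -20, -15, -3, -10, -4, -11]
  -20 vs larger child -4 at index 7, swap → [11, 1, 2, -4, -15, -3, -10, -20, -11]
extract-max #3 returns 11:
  remove root 11; move last element -11 to root → [-11, 1, 2, -4, -15, -3, -10, -20]
  -11 vs larger child 2 at index 2, swap → [2, 1, -11, -4, -15, -3, -10, -20]
  -11 vs larger child -3 at index 5, swap → [2, 1, -3, -4, -15, -11, -10, -20]
extract-max #4 returns 2:
  remove root 2; move last element -20 to root → [-20, 1, -3, -4, -15, -11, -10]
  -20 vs larger child 1 at index 1, swap → [1, -20, -3, -4, -15, -11, -10]
  -20 vs larger child -4 at index 3, swap → [1, -4, -3, -20, -15, -11, -10]
extract-max #5 returns 1:
  remove root 1; move last element -10 to root → [-10, -4, -3, -20, -15, -11]
  -10 vs larger child -3 at index 2, swap → [-3, -4, -10, -20, -15, -11]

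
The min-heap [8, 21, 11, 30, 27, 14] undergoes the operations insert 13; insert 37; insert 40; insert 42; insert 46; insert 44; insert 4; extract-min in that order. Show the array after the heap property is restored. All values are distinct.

insert 13:
  append 13 at index 6 → [8, 21, 11, 30, 27, 14, 13] (no swap needed)
insert 37:
  append 37 at index 7 → [8, 21, 11, 30, 27, 14, 13, 37] (no swap needed)
insert 40:
  append 40 at index 8 → [8, 21, 11, 30, 27, 14, 13, 37, 40] (no swap needed)
insert 42:
  append 42 at index 9 → [8, 21, 11, 30, 27, 14, 13, 37, 40, 42] (no swap needed)
insert 46:
  append 46 at index 10 → [8, 21, 11, 30, 27, 14, 13, 37, 40, 42, 46] (no swap needed)
insert 44:
  append 44 at index 11 → [8, 21, 11, 30, 27, 14, 13, 37, 40, 42, 46, 44] (no swap needed)
insert 4:
  append 4 at index 12 → [8, 21, 11, 30, 27, 14, 13, 37, 40, 42, 46, 44, 4]
  4 < parent 14 at index 5, swap → [8, 21, 11, 30, 27, 4, 13, 37, 40, 42, 46, 44, 14]
  4 < parent 11 at index 2, swap → [8, 21, 4, 30, 27, 11, 13, 37, 40, 42, 46, 44, 14]
  4 < parent 8 at index 0, swap → [4, 21, 8, 30, 27, 11, 13, 37, 40, 42, 46, 44, 14]
extract-min → returns 4:
  remove root 4; move last element 14 to root → [14, 21, 8, 30, 27, 11, 13, 37, 40, 42, 46, 44]
  14 vs smaller child 8 at index 2, swap → [8, 21, 14, 30, 27, 11, 13, 37, 40, 42, 46, 44]
  14 vs smaller child 11 at index 5, swap → [8, 21, 11, 30, 27, 14, 13, 37, 40, 42, 46, 44]

[8, 21, 11, 30, 27, 14, 13, 37, 40, 42, 46, 44]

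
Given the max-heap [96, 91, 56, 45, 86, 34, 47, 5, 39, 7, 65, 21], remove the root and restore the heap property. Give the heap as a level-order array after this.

remove root 96; move last element 21 to root → [21, 91, 56, 45, 86, 34, 47, 5, 39, 7, 65]
21 vs larger child 91 at index 1, swap → [91, 21, 56, 45, 86, 34, 47, 5, 39, 7, 65]
21 vs larger child 86 at index 4, swap → [91, 86, 56, 45, 21, 34, 47, 5, 39, 7, 65]
21 vs larger child 65 at index 10, swap → [91, 86, 56, 45, 65, 34, 47, 5, 39, 7, 21]

[91, 86, 56, 45, 65, 34, 47, 5, 39, 7, 21]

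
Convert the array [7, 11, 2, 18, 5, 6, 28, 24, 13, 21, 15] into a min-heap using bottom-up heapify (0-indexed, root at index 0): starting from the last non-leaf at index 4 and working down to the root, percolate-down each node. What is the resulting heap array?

sift down from index 4: already satisfies heap property
sift down from index 3:
  18 vs smaller child 13 at index 8, swap → [7, 11, 2, 13, 5, 6, 28, 24, 18, 21, 15]
sift down from index 2: already satisfies heap property
sift down from index 1:
  11 vs smaller child 5 at index 4, swap → [7, 5, 2, 13, 11, 6, 28, 24, 18, 21, 15]
sift down from index 0:
  7 vs smaller child 2 at index 2, swap → [2, 5, 7, 13, 11, 6, 28, 24, 18, 21, 15]
  7 vs smaller child 6 at index 5, swap → [2, 5, 6, 13, 11, 7, 28, 24, 18, 21, 15]

[2, 5, 6, 13, 11, 7, 28, 24, 18, 21, 15]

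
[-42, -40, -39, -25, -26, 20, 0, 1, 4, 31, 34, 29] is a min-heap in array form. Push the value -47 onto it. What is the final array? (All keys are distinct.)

[-47, -40, -42, -25, -26, -39, 0, 1, 4, 31, 34, 29, 20]

append -47 at index 12 → [-42, -40, -39, -25, -26, 20, 0, 1, 4, 31, 34, 29, -47]
-47 < parent 20 at index 5, swap → [-42, -40, -39, -25, -26, -47, 0, 1, 4, 31, 34, 29, 20]
-47 < parent -39 at index 2, swap → [-42, -40, -47, -25, -26, -39, 0, 1, 4, 31, 34, 29, 20]
-47 < parent -42 at index 0, swap → [-47, -40, -42, -25, -26, -39, 0, 1, 4, 31, 34, 29, 20]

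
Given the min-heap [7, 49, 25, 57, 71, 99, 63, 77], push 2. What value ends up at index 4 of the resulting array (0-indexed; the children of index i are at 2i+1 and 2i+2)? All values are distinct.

71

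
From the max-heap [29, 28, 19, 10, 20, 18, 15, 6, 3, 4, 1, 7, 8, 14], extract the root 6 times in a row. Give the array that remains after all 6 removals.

extract-max #1 returns 29:
  remove root 29; move last element 14 to root → [14, 28, 19, 10, 20, 18, 15, 6, 3, 4, 1, 7, 8]
  14 vs larger child 28 at index 1, swap → [28, 14, 19, 10, 20, 18, 15, 6, 3, 4, 1, 7, 8]
  14 vs larger child 20 at index 4, swap → [28, 20, 19, 10, 14, 18, 15, 6, 3, 4, 1, 7, 8]
extract-max #2 returns 28:
  remove root 28; move last element 8 to root → [8, 20, 19, 10, 14, 18, 15, 6, 3, 4, 1, 7]
  8 vs larger child 20 at index 1, swap → [20, 8, 19, 10, 14, 18, 15, 6, 3, 4, 1, 7]
  8 vs larger child 14 at index 4, swap → [20, 14, 19, 10, 8, 18, 15, 6, 3, 4, 1, 7]
extract-max #3 returns 20:
  remove root 20; move last element 7 to root → [7, 14, 19, 10, 8, 18, 15, 6, 3, 4, 1]
  7 vs larger child 19 at index 2, swap → [19, 14, 7, 10, 8, 18, 15, 6, 3, 4, 1]
  7 vs larger child 18 at index 5, swap → [19, 14, 18, 10, 8, 7, 15, 6, 3, 4, 1]
extract-max #4 returns 19:
  remove root 19; move last element 1 to root → [1, 14, 18, 10, 8, 7, 15, 6, 3, 4]
  1 vs larger child 18 at index 2, swap → [18, 14, 1, 10, 8, 7, 15, 6, 3, 4]
  1 vs larger child 15 at index 6, swap → [18, 14, 15, 10, 8, 7, 1, 6, 3, 4]
extract-max #5 returns 18:
  remove root 18; move last element 4 to root → [4, 14, 15, 10, 8, 7, 1, 6, 3]
  4 vs larger child 15 at index 2, swap → [15, 14, 4, 10, 8, 7, 1, 6, 3]
  4 vs larger child 7 at index 5, swap → [15, 14, 7, 10, 8, 4, 1, 6, 3]
extract-max #6 returns 15:
  remove root 15; move last element 3 to root → [3, 14, 7, 10, 8, 4, 1, 6]
  3 vs larger child 14 at index 1, swap → [14, 3, 7, 10, 8, 4, 1, 6]
  3 vs larger child 10 at index 3, swap → [14, 10, 7, 3, 8, 4, 1, 6]
  3 vs only child 6 at index 7, swap → [14, 10, 7, 6, 8, 4, 1, 3]

[14, 10, 7, 6, 8, 4, 1, 3]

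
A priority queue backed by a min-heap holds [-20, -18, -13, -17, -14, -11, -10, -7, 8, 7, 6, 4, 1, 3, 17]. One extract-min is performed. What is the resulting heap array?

remove root -20; move last element 17 to root → [17, -18, -13, -17, -14, -11, -10, -7, 8, 7, 6, 4, 1, 3]
17 vs smaller child -18 at index 1, swap → [-18, 17, -13, -17, -14, -11, -10, -7, 8, 7, 6, 4, 1, 3]
17 vs smaller child -17 at index 3, swap → [-18, -17, -13, 17, -14, -11, -10, -7, 8, 7, 6, 4, 1, 3]
17 vs smaller child -7 at index 7, swap → [-18, -17, -13, -7, -14, -11, -10, 17, 8, 7, 6, 4, 1, 3]

[-18, -17, -13, -7, -14, -11, -10, 17, 8, 7, 6, 4, 1, 3]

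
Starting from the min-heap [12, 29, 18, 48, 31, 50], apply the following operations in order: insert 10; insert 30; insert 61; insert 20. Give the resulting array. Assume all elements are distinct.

insert 10:
  append 10 at index 6 → [12, 29, 18, 48, 31, 50, 10]
  10 < parent 18 at index 2, swap → [12, 29, 10, 48, 31, 50, 18]
  10 < parent 12 at index 0, swap → [10, 29, 12, 48, 31, 50, 18]
insert 30:
  append 30 at index 7 → [10, 29, 12, 48, 31, 50, 18, 30]
  30 < parent 48 at index 3, swap → [10, 29, 12, 30, 31, 50, 18, 48]
insert 61:
  append 61 at index 8 → [10, 29, 12, 30, 31, 50, 18, 48, 61] (no swap needed)
insert 20:
  append 20 at index 9 → [10, 29, 12, 30, 31, 50, 18, 48, 61, 20]
  20 < parent 31 at index 4, swap → [10, 29, 12, 30, 20, 50, 18, 48, 61, 31]
  20 < parent 29 at index 1, swap → [10, 20, 12, 30, 29, 50, 18, 48, 61, 31]

[10, 20, 12, 30, 29, 50, 18, 48, 61, 31]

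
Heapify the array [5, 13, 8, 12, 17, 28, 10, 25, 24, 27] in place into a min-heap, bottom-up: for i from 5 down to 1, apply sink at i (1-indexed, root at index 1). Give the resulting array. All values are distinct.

[5, 12, 8, 13, 17, 28, 10, 25, 24, 27]

sift down from index 5: already satisfies heap property
sift down from index 4: already satisfies heap property
sift down from index 3: already satisfies heap property
sift down from index 2:
  13 vs smaller child 12 at index 4, swap → [5, 12, 8, 13, 17, 28, 10, 25, 24, 27]
sift down from index 1: already satisfies heap property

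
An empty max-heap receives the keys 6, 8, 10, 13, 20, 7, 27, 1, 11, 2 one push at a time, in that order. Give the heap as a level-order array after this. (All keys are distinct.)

[27, 13, 20, 11, 10, 7, 8, 1, 6, 2]

Insert 6:
  append 6 at index 0 → [6] (no swap needed)
Insert 8:
  append 8 at index 1 → [6, 8]
  8 > parent 6 at index 0, swap → [8, 6]
Insert 10:
  append 10 at index 2 → [8, 6, 10]
  10 > parent 8 at index 0, swap → [10, 6, 8]
Insert 13:
  append 13 at index 3 → [10, 6, 8, 13]
  13 > parent 6 at index 1, swap → [10, 13, 8, 6]
  13 > parent 10 at index 0, swap → [13, 10, 8, 6]
Insert 20:
  append 20 at index 4 → [13, 10, 8, 6, 20]
  20 > parent 10 at index 1, swap → [13, 20, 8, 6, 10]
  20 > parent 13 at index 0, swap → [20, 13, 8, 6, 10]
Insert 7:
  append 7 at index 5 → [20, 13, 8, 6, 10, 7] (no swap needed)
Insert 27:
  append 27 at index 6 → [20, 13, 8, 6, 10, 7, 27]
  27 > parent 8 at index 2, swap → [20, 13, 27, 6, 10, 7, 8]
  27 > parent 20 at index 0, swap → [27, 13, 20, 6, 10, 7, 8]
Insert 1:
  append 1 at index 7 → [27, 13, 20, 6, 10, 7, 8, 1] (no swap needed)
Insert 11:
  append 11 at index 8 → [27, 13, 20, 6, 10, 7, 8, 1, 11]
  11 > parent 6 at index 3, swap → [27, 13, 20, 11, 10, 7, 8, 1, 6]
Insert 2:
  append 2 at index 9 → [27, 13, 20, 11, 10, 7, 8, 1, 6, 2] (no swap needed)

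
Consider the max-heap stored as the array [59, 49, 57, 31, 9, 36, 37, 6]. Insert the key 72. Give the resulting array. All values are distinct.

append 72 at index 8 → [59, 49, 57, 31, 9, 36, 37, 6, 72]
72 > parent 31 at index 3, swap → [59, 49, 57, 72, 9, 36, 37, 6, 31]
72 > parent 49 at index 1, swap → [59, 72, 57, 49, 9, 36, 37, 6, 31]
72 > parent 59 at index 0, swap → [72, 59, 57, 49, 9, 36, 37, 6, 31]

[72, 59, 57, 49, 9, 36, 37, 6, 31]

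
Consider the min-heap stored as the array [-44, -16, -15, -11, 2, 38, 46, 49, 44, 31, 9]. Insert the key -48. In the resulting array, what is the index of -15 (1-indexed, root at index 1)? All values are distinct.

6

append -48 at index 12 → [-44, -16, -15, -11, 2, 38, 46, 49, 44, 31, 9, -48]
-48 < parent 38 at index 6, swap → [-44, -16, -15, -11, 2, -48, 46, 49, 44, 31, 9, 38]
-48 < parent -15 at index 3, swap → [-44, -16, -48, -11, 2, -15, 46, 49, 44, 31, 9, 38]
-48 < parent -44 at index 1, swap → [-48, -16, -44, -11, 2, -15, 46, 49, 44, 31, 9, 38]
resulting array: [-48, -16, -44, -11, 2, -15, 46, 49, 44, 31, 9, 38]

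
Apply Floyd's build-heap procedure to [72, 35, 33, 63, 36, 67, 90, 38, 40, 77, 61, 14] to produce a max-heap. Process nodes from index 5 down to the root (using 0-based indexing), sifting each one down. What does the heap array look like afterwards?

sift down from index 5: already satisfies heap property
sift down from index 4:
  36 vs larger child 77 at index 9, swap → [72, 35, 33, 63, 77, 67, 90, 38, 40, 36, 61, 14]
sift down from index 3: already satisfies heap property
sift down from index 2:
  33 vs larger child 90 at index 6, swap → [72, 35, 90, 63, 77, 67, 33, 38, 40, 36, 61, 14]
sift down from index 1:
  35 vs larger child 77 at index 4, swap → [72, 77, 90, 63, 35, 67, 33, 38, 40, 36, 61, 14]
  35 vs larger child 61 at index 10, swap → [72, 77, 90, 63, 61, 67, 33, 38, 40, 36, 35, 14]
sift down from index 0:
  72 vs larger child 90 at index 2, swap → [90, 77, 72, 63, 61, 67, 33, 38, 40, 36, 35, 14]

[90, 77, 72, 63, 61, 67, 33, 38, 40, 36, 35, 14]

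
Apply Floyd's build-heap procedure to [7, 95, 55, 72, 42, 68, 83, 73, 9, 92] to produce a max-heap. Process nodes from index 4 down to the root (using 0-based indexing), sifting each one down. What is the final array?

sift down from index 4:
  42 vs only child 92 at index 9, swap → [7, 95, 55, 72, 92, 68, 83, 73, 9, 42]
sift down from index 3:
  72 vs larger child 73 at index 7, swap → [7, 95, 55, 73, 92, 68, 83, 72, 9, 42]
sift down from index 2:
  55 vs larger child 83 at index 6, swap → [7, 95, 83, 73, 92, 68, 55, 72, 9, 42]
sift down from index 1: already satisfies heap property
sift down from index 0:
  7 vs larger child 95 at index 1, swap → [95, 7, 83, 73, 92, 68, 55, 72, 9, 42]
  7 vs larger child 92 at index 4, swap → [95, 92, 83, 73, 7, 68, 55, 72, 9, 42]
  7 vs only child 42 at index 9, swap → [95, 92, 83, 73, 42, 68, 55, 72, 9, 7]

[95, 92, 83, 73, 42, 68, 55, 72, 9, 7]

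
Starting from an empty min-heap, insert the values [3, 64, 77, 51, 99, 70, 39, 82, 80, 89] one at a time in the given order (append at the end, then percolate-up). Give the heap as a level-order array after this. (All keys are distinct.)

Insert 3:
  append 3 at index 0 → [3] (no swap needed)
Insert 64:
  append 64 at index 1 → [3, 64] (no swap needed)
Insert 77:
  append 77 at index 2 → [3, 64, 77] (no swap needed)
Insert 51:
  append 51 at index 3 → [3, 64, 77, 51]
  51 < parent 64 at index 1, swap → [3, 51, 77, 64]
Insert 99:
  append 99 at index 4 → [3, 51, 77, 64, 99] (no swap needed)
Insert 70:
  append 70 at index 5 → [3, 51, 77, 64, 99, 70]
  70 < parent 77 at index 2, swap → [3, 51, 70, 64, 99, 77]
Insert 39:
  append 39 at index 6 → [3, 51, 70, 64, 99, 77, 39]
  39 < parent 70 at index 2, swap → [3, 51, 39, 64, 99, 77, 70]
Insert 82:
  append 82 at index 7 → [3, 51, 39, 64, 99, 77, 70, 82] (no swap needed)
Insert 80:
  append 80 at index 8 → [3, 51, 39, 64, 99, 77, 70, 82, 80] (no swap needed)
Insert 89:
  append 89 at index 9 → [3, 51, 39, 64, 99, 77, 70, 82, 80, 89]
  89 < parent 99 at index 4, swap → [3, 51, 39, 64, 89, 77, 70, 82, 80, 99]

[3, 51, 39, 64, 89, 77, 70, 82, 80, 99]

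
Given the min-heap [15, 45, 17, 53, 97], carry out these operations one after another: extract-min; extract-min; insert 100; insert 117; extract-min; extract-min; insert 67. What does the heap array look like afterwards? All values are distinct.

[67, 97, 117, 100]

extract-min → returns 15:
  remove root 15; move last element 97 to root → [97, 45, 17, 53]
  97 vs smaller child 17 at index 2, swap → [17, 45, 97, 53]
extract-min → returns 17:
  remove root 17; move last element 53 to root → [53, 45, 97]
  53 vs smaller child 45 at index 1, swap → [45, 53, 97]
insert 100:
  append 100 at index 3 → [45, 53, 97, 100] (no swap needed)
insert 117:
  append 117 at index 4 → [45, 53, 97, 100, 117] (no swap needed)
extract-min → returns 45:
  remove root 45; move last element 117 to root → [117, 53, 97, 100]
  117 vs smaller child 53 at index 1, swap → [53, 117, 97, 100]
  117 vs only child 100 at index 3, swap → [53, 100, 97, 117]
extract-min → returns 53:
  remove root 53; move last element 117 to root → [117, 100, 97]
  117 vs smaller child 97 at index 2, swap → [97, 100, 117]
insert 67:
  append 67 at index 3 → [97, 100, 117, 67]
  67 < parent 100 at index 1, swap → [97, 67, 117, 100]
  67 < parent 97 at index 0, swap → [67, 97, 117, 100]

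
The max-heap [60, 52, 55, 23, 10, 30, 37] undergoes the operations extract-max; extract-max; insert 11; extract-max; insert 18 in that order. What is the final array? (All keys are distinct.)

[37, 30, 18, 23, 10, 11]

extract-max → returns 60:
  remove root 60; move last element 37 to root → [37, 52, 55, 23, 10, 30]
  37 vs larger child 55 at index 2, swap → [55, 52, 37, 23, 10, 30]
extract-max → returns 55:
  remove root 55; move last element 30 to root → [30, 52, 37, 23, 10]
  30 vs larger child 52 at index 1, swap → [52, 30, 37, 23, 10]
insert 11:
  append 11 at index 5 → [52, 30, 37, 23, 10, 11] (no swap needed)
extract-max → returns 52:
  remove root 52; move last element 11 to root → [11, 30, 37, 23, 10]
  11 vs larger child 37 at index 2, swap → [37, 30, 11, 23, 10]
insert 18:
  append 18 at index 5 → [37, 30, 11, 23, 10, 18]
  18 > parent 11 at index 2, swap → [37, 30, 18, 23, 10, 11]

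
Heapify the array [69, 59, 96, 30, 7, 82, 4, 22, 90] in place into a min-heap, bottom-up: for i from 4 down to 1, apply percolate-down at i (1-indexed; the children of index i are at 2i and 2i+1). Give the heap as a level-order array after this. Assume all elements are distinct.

sift down from index 4:
  30 vs smaller child 22 at index 8, swap → [69, 59, 96, 22, 7, 82, 4, 30, 90]
sift down from index 3:
  96 vs smaller child 4 at index 7, swap → [69, 59, 4, 22, 7, 82, 96, 30, 90]
sift down from index 2:
  59 vs smaller child 7 at index 5, swap → [69, 7, 4, 22, 59, 82, 96, 30, 90]
sift down from index 1:
  69 vs smaller child 4 at index 3, swap → [4, 7, 69, 22, 59, 82, 96, 30, 90]

[4, 7, 69, 22, 59, 82, 96, 30, 90]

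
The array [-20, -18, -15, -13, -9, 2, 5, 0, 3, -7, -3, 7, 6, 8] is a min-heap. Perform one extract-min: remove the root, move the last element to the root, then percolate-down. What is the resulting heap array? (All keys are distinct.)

remove root -20; move last element 8 to root → [8, -18, -15, -13, -9, 2, 5, 0, 3, -7, -3, 7, 6]
8 vs smaller child -18 at index 1, swap → [-18, 8, -15, -13, -9, 2, 5, 0, 3, -7, -3, 7, 6]
8 vs smaller child -13 at index 3, swap → [-18, -13, -15, 8, -9, 2, 5, 0, 3, -7, -3, 7, 6]
8 vs smaller child 0 at index 7, swap → [-18, -13, -15, 0, -9, 2, 5, 8, 3, -7, -3, 7, 6]

[-18, -13, -15, 0, -9, 2, 5, 8, 3, -7, -3, 7, 6]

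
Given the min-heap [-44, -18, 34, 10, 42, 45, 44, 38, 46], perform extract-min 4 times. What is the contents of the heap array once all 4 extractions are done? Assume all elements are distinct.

[38, 42, 44, 46, 45]

extract-min #1 returns -44:
  remove root -44; move last element 46 to root → [46, -18, 34, 10, 42, 45, 44, 38]
  46 vs smaller child -18 at index 1, swap → [-18, 46, 34, 10, 42, 45, 44, 38]
  46 vs smaller child 10 at index 3, swap → [-18, 10, 34, 46, 42, 45, 44, 38]
  46 vs only child 38 at index 7, swap → [-18, 10, 34, 38, 42, 45, 44, 46]
extract-min #2 returns -18:
  remove root -18; move last element 46 to root → [46, 10, 34, 38, 42, 45, 44]
  46 vs smaller child 10 at index 1, swap → [10, 46, 34, 38, 42, 45, 44]
  46 vs smaller child 38 at index 3, swap → [10, 38, 34, 46, 42, 45, 44]
extract-min #3 returns 10:
  remove root 10; move last element 44 to root → [44, 38, 34, 46, 42, 45]
  44 vs smaller child 34 at index 2, swap → [34, 38, 44, 46, 42, 45]
extract-min #4 returns 34:
  remove root 34; move last element 45 to root → [45, 38, 44, 46, 42]
  45 vs smaller child 38 at index 1, swap → [38, 45, 44, 46, 42]
  45 vs smaller child 42 at index 4, swap → [38, 42, 44, 46, 45]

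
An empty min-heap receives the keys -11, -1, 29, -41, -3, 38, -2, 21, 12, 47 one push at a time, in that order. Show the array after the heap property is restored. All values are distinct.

[-41, -11, -2, -1, -3, 38, 29, 21, 12, 47]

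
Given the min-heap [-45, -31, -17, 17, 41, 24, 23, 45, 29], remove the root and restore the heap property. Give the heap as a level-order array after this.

remove root -45; move last element 29 to root → [29, -31, -17, 17, 41, 24, 23, 45]
29 vs smaller child -31 at index 1, swap → [-31, 29, -17, 17, 41, 24, 23, 45]
29 vs smaller child 17 at index 3, swap → [-31, 17, -17, 29, 41, 24, 23, 45]

[-31, 17, -17, 29, 41, 24, 23, 45]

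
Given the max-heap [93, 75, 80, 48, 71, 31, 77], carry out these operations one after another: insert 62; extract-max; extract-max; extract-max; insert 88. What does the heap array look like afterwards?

[88, 71, 75, 62, 31, 48]

insert 62:
  append 62 at index 7 → [93, 75, 80, 48, 71, 31, 77, 62]
  62 > parent 48 at index 3, swap → [93, 75, 80, 62, 71, 31, 77, 48]
extract-max → returns 93:
  remove root 93; move last element 48 to root → [48, 75, 80, 62, 71, 31, 77]
  48 vs larger child 80 at index 2, swap → [80, 75, 48, 62, 71, 31, 77]
  48 vs larger child 77 at index 6, swap → [80, 75, 77, 62, 71, 31, 48]
extract-max → returns 80:
  remove root 80; move last element 48 to root → [48, 75, 77, 62, 71, 31]
  48 vs larger child 77 at index 2, swap → [77, 75, 48, 62, 71, 31]
extract-max → returns 77:
  remove root 77; move last element 31 to root → [31, 75, 48, 62, 71]
  31 vs larger child 75 at index 1, swap → [75, 31, 48, 62, 71]
  31 vs larger child 71 at index 4, swap → [75, 71, 48, 62, 31]
insert 88:
  append 88 at index 5 → [75, 71, 48, 62, 31, 88]
  88 > parent 48 at index 2, swap → [75, 71, 88, 62, 31, 48]
  88 > parent 75 at index 0, swap → [88, 71, 75, 62, 31, 48]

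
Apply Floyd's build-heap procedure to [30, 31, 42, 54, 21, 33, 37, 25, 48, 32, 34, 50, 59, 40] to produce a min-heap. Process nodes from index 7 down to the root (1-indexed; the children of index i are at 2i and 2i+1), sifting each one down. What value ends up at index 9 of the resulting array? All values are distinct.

sift down from index 7: already satisfies heap property
sift down from index 6: already satisfies heap property
sift down from index 5: already satisfies heap property
sift down from index 4:
  54 vs smaller child 25 at index 8, swap → [30, 31, 42, 25, 21, 33, 37, 54, 48, 32, 34, 50, 59, 40]
sift down from index 3:
  42 vs smaller child 33 at index 6, swap → [30, 31, 33, 25, 21, 42, 37, 54, 48, 32, 34, 50, 59, 40]
sift down from index 2:
  31 vs smaller child 21 at index 5, swap → [30, 21, 33, 25, 31, 42, 37, 54, 48, 32, 34, 50, 59, 40]
sift down from index 1:
  30 vs smaller child 21 at index 2, swap → [21, 30, 33, 25, 31, 42, 37, 54, 48, 32, 34, 50, 59, 40]
  30 vs smaller child 25 at index 4, swap → [21, 25, 33, 30, 31, 42, 37, 54, 48, 32, 34, 50, 59, 40]
resulting array: [21, 25, 33, 30, 31, 42, 37, 54, 48, 32, 34, 50, 59, 40]

48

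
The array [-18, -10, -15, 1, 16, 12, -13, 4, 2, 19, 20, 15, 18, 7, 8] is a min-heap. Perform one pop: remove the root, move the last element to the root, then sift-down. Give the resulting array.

[-15, -10, -13, 1, 16, 12, 7, 4, 2, 19, 20, 15, 18, 8]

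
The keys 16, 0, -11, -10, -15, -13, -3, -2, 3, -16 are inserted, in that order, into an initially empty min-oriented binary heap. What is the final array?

[-16, -15, -13, -2, -11, 0, -3, 16, 3, -10]

Insert 16:
  append 16 at index 0 → [16] (no swap needed)
Insert 0:
  append 0 at index 1 → [16, 0]
  0 < parent 16 at index 0, swap → [0, 16]
Insert -11:
  append -11 at index 2 → [0, 16, -11]
  -11 < parent 0 at index 0, swap → [-11, 16, 0]
Insert -10:
  append -10 at index 3 → [-11, 16, 0, -10]
  -10 < parent 16 at index 1, swap → [-11, -10, 0, 16]
Insert -15:
  append -15 at index 4 → [-11, -10, 0, 16, -15]
  -15 < parent -10 at index 1, swap → [-11, -15, 0, 16, -10]
  -15 < parent -11 at index 0, swap → [-15, -11, 0, 16, -10]
Insert -13:
  append -13 at index 5 → [-15, -11, 0, 16, -10, -13]
  -13 < parent 0 at index 2, swap → [-15, -11, -13, 16, -10, 0]
Insert -3:
  append -3 at index 6 → [-15, -11, -13, 16, -10, 0, -3] (no swap needed)
Insert -2:
  append -2 at index 7 → [-15, -11, -13, 16, -10, 0, -3, -2]
  -2 < parent 16 at index 3, swap → [-15, -11, -13, -2, -10, 0, -3, 16]
Insert 3:
  append 3 at index 8 → [-15, -11, -13, -2, -10, 0, -3, 16, 3] (no swap needed)
Insert -16:
  append -16 at index 9 → [-15, -11, -13, -2, -10, 0, -3, 16, 3, -16]
  -16 < parent -10 at index 4, swap → [-15, -11, -13, -2, -16, 0, -3, 16, 3, -10]
  -16 < parent -11 at index 1, swap → [-15, -16, -13, -2, -11, 0, -3, 16, 3, -10]
  -16 < parent -15 at index 0, swap → [-16, -15, -13, -2, -11, 0, -3, 16, 3, -10]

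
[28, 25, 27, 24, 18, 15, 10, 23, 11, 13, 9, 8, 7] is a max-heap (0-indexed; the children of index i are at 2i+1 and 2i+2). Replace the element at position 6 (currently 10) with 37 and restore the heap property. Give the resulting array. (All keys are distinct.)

set index 6 from 10 to 37 → [28, 25, 27, 24, 18, 15, 37, 23, 11, 13, 9, 8, 7]
37 > parent 27 at index 2, swap → [28, 25, 37, 24, 18, 15, 27, 23, 11, 13, 9, 8, 7]
37 > parent 28 at index 0, swap → [37, 25, 28, 24, 18, 15, 27, 23, 11, 13, 9, 8, 7]

[37, 25, 28, 24, 18, 15, 27, 23, 11, 13, 9, 8, 7]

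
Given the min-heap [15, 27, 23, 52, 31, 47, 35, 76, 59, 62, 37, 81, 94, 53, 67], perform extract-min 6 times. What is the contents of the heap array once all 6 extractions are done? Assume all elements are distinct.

extract-min #1 returns 15:
  remove root 15; move last element 67 to root → [67, 27, 23, 52, 31, 47, 35, 76, 59, 62, 37, 81, 94, 53]
  67 vs smaller child 23 at index 2, swap → [23, 27, 67, 52, 31, 47, 35, 76, 59, 62, 37, 81, 94, 53]
  67 vs smaller child 35 at index 6, swap → [23, 27, 35, 52, 31, 47, 67, 76, 59, 62, 37, 81, 94, 53]
  67 vs only child 53 at index 13, swap → [23, 27, 35, 52, 31, 47, 53, 76, 59, 62, 37, 81, 94, 67]
extract-min #2 returns 23:
  remove root 23; move last element 67 to root → [67, 27, 35, 52, 31, 47, 53, 76, 59, 62, 37, 81, 94]
  67 vs smaller child 27 at index 1, swap → [27, 67, 35, 52, 31, 47, 53, 76, 59, 62, 37, 81, 94]
  67 vs smaller child 31 at index 4, swap → [27, 31, 35, 52, 67, 47, 53, 76, 59, 62, 37, 81, 94]
  67 vs smaller child 37 at index 10, swap → [27, 31, 35, 52, 37, 47, 53, 76, 59, 62, 67, 81, 94]
extract-min #3 returns 27:
  remove root 27; move last element 94 to root → [94, 31, 35, 52, 37, 47, 53, 76, 59, 62, 67, 81]
  94 vs smaller child 31 at index 1, swap → [31, 94, 35, 52, 37, 47, 53, 76, 59, 62, 67, 81]
  94 vs smaller child 37 at index 4, swap → [31, 37, 35, 52, 94, 47, 53, 76, 59, 62, 67, 81]
  94 vs smaller child 62 at index 9, swap → [31, 37, 35, 52, 62, 47, 53, 76, 59, 94, 67, 81]
extract-min #4 returns 31:
  remove root 31; move last element 81 to root → [81, 37, 35, 52, 62, 47, 53, 76, 59, 94, 67]
  81 vs smaller child 35 at index 2, swap → [35, 37, 81, 52, 62, 47, 53, 76, 59, 94, 67]
  81 vs smaller child 47 at index 5, swap → [35, 37, 47, 52, 62, 81, 53, 76, 59, 94, 67]
extract-min #5 returns 35:
  remove root 35; move last element 67 to root → [67, 37, 47, 52, 62, 81, 53, 76, 59, 94]
  67 vs smaller child 37 at index 1, swap → [37, 67, 47, 52, 62, 81, 53, 76, 59, 94]
  67 vs smaller child 52 at index 3, swap → [37, 52, 47, 67, 62, 81, 53, 76, 59, 94]
  67 vs smaller child 59 at index 8, swap → [37, 52, 47, 59, 62, 81, 53, 76, 67, 94]
extract-min #6 returns 37:
  remove root 37; move last element 94 to root → [94, 52, 47, 59, 62, 81, 53, 76, 67]
  94 vs smaller child 47 at index 2, swap → [47, 52, 94, 59, 62, 81, 53, 76, 67]
  94 vs smaller child 53 at index 6, swap → [47, 52, 53, 59, 62, 81, 94, 76, 67]

[47, 52, 53, 59, 62, 81, 94, 76, 67]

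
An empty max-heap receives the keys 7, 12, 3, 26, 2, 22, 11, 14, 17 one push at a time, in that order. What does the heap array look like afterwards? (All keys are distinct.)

Insert 7:
  append 7 at index 0 → [7] (no swap needed)
Insert 12:
  append 12 at index 1 → [7, 12]
  12 > parent 7 at index 0, swap → [12, 7]
Insert 3:
  append 3 at index 2 → [12, 7, 3] (no swap needed)
Insert 26:
  append 26 at index 3 → [12, 7, 3, 26]
  26 > parent 7 at index 1, swap → [12, 26, 3, 7]
  26 > parent 12 at index 0, swap → [26, 12, 3, 7]
Insert 2:
  append 2 at index 4 → [26, 12, 3, 7, 2] (no swap needed)
Insert 22:
  append 22 at index 5 → [26, 12, 3, 7, 2, 22]
  22 > parent 3 at index 2, swap → [26, 12, 22, 7, 2, 3]
Insert 11:
  append 11 at index 6 → [26, 12, 22, 7, 2, 3, 11] (no swap needed)
Insert 14:
  append 14 at index 7 → [26, 12, 22, 7, 2, 3, 11, 14]
  14 > parent 7 at index 3, swap → [26, 12, 22, 14, 2, 3, 11, 7]
  14 > parent 12 at index 1, swap → [26, 14, 22, 12, 2, 3, 11, 7]
Insert 17:
  append 17 at index 8 → [26, 14, 22, 12, 2, 3, 11, 7, 17]
  17 > parent 12 at index 3, swap → [26, 14, 22, 17, 2, 3, 11, 7, 12]
  17 > parent 14 at index 1, swap → [26, 17, 22, 14, 2, 3, 11, 7, 12]

[26, 17, 22, 14, 2, 3, 11, 7, 12]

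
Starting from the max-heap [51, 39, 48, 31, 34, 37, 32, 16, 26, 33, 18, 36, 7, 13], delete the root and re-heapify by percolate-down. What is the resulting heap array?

[48, 39, 37, 31, 34, 36, 32, 16, 26, 33, 18, 13, 7]

remove root 51; move last element 13 to root → [13, 39, 48, 31, 34, 37, 32, 16, 26, 33, 18, 36, 7]
13 vs larger child 48 at index 2, swap → [48, 39, 13, 31, 34, 37, 32, 16, 26, 33, 18, 36, 7]
13 vs larger child 37 at index 5, swap → [48, 39, 37, 31, 34, 13, 32, 16, 26, 33, 18, 36, 7]
13 vs larger child 36 at index 11, swap → [48, 39, 37, 31, 34, 36, 32, 16, 26, 33, 18, 13, 7]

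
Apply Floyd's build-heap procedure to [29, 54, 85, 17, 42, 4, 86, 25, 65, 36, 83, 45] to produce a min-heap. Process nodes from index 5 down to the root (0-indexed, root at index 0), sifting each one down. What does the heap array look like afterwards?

sift down from index 5: already satisfies heap property
sift down from index 4:
  42 vs smaller child 36 at index 9, swap → [29, 54, 85, 17, 36, 4, 86, 25, 65, 42, 83, 45]
sift down from index 3: already satisfies heap property
sift down from index 2:
  85 vs smaller child 4 at index 5, swap → [29, 54, 4, 17, 36, 85, 86, 25, 65, 42, 83, 45]
  85 vs only child 45 at index 11, swap → [29, 54, 4, 17, 36, 45, 86, 25, 65, 42, 83, 85]
sift down from index 1:
  54 vs smaller child 17 at index 3, swap → [29, 17, 4, 54, 36, 45, 86, 25, 65, 42, 83, 85]
  54 vs smaller child 25 at index 7, swap → [29, 17, 4, 25, 36, 45, 86, 54, 65, 42, 83, 85]
sift down from index 0:
  29 vs smaller child 4 at index 2, swap → [4, 17, 29, 25, 36, 45, 86, 54, 65, 42, 83, 85]

[4, 17, 29, 25, 36, 45, 86, 54, 65, 42, 83, 85]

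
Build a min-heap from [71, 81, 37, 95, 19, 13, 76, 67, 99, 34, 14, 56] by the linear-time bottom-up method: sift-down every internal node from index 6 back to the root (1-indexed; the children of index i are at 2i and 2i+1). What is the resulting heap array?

sift down from index 6: already satisfies heap property
sift down from index 5:
  19 vs smaller child 14 at index 11, swap → [71, 81, 37, 95, 14, 13, 76, 67, 99, 34, 19, 56]
sift down from index 4:
  95 vs smaller child 67 at index 8, swap → [71, 81, 37, 67, 14, 13, 76, 95, 99, 34, 19, 56]
sift down from index 3:
  37 vs smaller child 13 at index 6, swap → [71, 81, 13, 67, 14, 37, 76, 95, 99, 34, 19, 56]
sift down from index 2:
  81 vs smaller child 14 at index 5, swap → [71, 14, 13, 67, 81, 37, 76, 95, 99, 34, 19, 56]
  81 vs smaller child 19 at index 11, swap → [71, 14, 13, 67, 19, 37, 76, 95, 99, 34, 81, 56]
sift down from index 1:
  71 vs smaller child 13 at index 3, swap → [13, 14, 71, 67, 19, 37, 76, 95, 99, 34, 81, 56]
  71 vs smaller child 37 at index 6, swap → [13, 14, 37, 67, 19, 71, 76, 95, 99, 34, 81, 56]
  71 vs only child 56 at index 12, swap → [13, 14, 37, 67, 19, 56, 76, 95, 99, 34, 81, 71]

[13, 14, 37, 67, 19, 56, 76, 95, 99, 34, 81, 71]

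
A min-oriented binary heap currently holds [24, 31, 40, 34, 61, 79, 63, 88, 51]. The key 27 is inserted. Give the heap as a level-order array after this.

append 27 at index 9 → [24, 31, 40, 34, 61, 79, 63, 88, 51, 27]
27 < parent 61 at index 4, swap → [24, 31, 40, 34, 27, 79, 63, 88, 51, 61]
27 < parent 31 at index 1, swap → [24, 27, 40, 34, 31, 79, 63, 88, 51, 61]

[24, 27, 40, 34, 31, 79, 63, 88, 51, 61]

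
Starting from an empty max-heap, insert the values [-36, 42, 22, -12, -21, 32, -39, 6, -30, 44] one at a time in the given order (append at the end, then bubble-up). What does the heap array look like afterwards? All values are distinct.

[44, 42, 32, -12, 6, 22, -39, -36, -30, -21]

Insert -36:
  append -36 at index 0 → [-36] (no swap needed)
Insert 42:
  append 42 at index 1 → [-36, 42]
  42 > parent -36 at index 0, swap → [42, -36]
Insert 22:
  append 22 at index 2 → [42, -36, 22] (no swap needed)
Insert -12:
  append -12 at index 3 → [42, -36, 22, -12]
  -12 > parent -36 at index 1, swap → [42, -12, 22, -36]
Insert -21:
  append -21 at index 4 → [42, -12, 22, -36, -21] (no swap needed)
Insert 32:
  append 32 at index 5 → [42, -12, 22, -36, -21, 32]
  32 > parent 22 at index 2, swap → [42, -12, 32, -36, -21, 22]
Insert -39:
  append -39 at index 6 → [42, -12, 32, -36, -21, 22, -39] (no swap needed)
Insert 6:
  append 6 at index 7 → [42, -12, 32, -36, -21, 22, -39, 6]
  6 > parent -36 at index 3, swap → [42, -12, 32, 6, -21, 22, -39, -36]
  6 > parent -12 at index 1, swap → [42, 6, 32, -12, -21, 22, -39, -36]
Insert -30:
  append -30 at index 8 → [42, 6, 32, -12, -21, 22, -39, -36, -30] (no swap needed)
Insert 44:
  append 44 at index 9 → [42, 6, 32, -12, -21, 22, -39, -36, -30, 44]
  44 > parent -21 at index 4, swap → [42, 6, 32, -12, 44, 22, -39, -36, -30, -21]
  44 > parent 6 at index 1, swap → [42, 44, 32, -12, 6, 22, -39, -36, -30, -21]
  44 > parent 42 at index 0, swap → [44, 42, 32, -12, 6, 22, -39, -36, -30, -21]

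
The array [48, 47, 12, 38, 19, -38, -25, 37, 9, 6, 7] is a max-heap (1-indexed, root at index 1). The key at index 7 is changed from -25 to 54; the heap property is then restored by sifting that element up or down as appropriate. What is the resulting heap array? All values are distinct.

[54, 47, 48, 38, 19, -38, 12, 37, 9, 6, 7]

set index 7 from -25 to 54 → [48, 47, 12, 38, 19, -38, 54, 37, 9, 6, 7]
54 > parent 12 at index 3, swap → [48, 47, 54, 38, 19, -38, 12, 37, 9, 6, 7]
54 > parent 48 at index 1, swap → [54, 47, 48, 38, 19, -38, 12, 37, 9, 6, 7]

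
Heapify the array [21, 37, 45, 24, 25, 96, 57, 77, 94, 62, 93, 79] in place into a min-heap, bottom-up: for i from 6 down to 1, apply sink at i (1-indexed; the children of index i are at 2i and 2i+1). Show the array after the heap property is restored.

sift down from index 6:
  96 vs only child 79 at index 12, swap → [21, 37, 45, 24, 25, 79, 57, 77, 94, 62, 93, 96]
sift down from index 5: already satisfies heap property
sift down from index 4: already satisfies heap property
sift down from index 3: already satisfies heap property
sift down from index 2:
  37 vs smaller child 24 at index 4, swap → [21, 24, 45, 37, 25, 79, 57, 77, 94, 62, 93, 96]
sift down from index 1: already satisfies heap property

[21, 24, 45, 37, 25, 79, 57, 77, 94, 62, 93, 96]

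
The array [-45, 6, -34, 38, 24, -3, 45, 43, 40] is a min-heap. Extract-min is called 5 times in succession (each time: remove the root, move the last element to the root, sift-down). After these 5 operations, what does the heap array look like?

[38, 43, 40, 45]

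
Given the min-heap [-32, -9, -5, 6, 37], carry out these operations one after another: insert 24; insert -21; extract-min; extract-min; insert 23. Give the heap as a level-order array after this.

insert 24:
  append 24 at index 5 → [-32, -9, -5, 6, 37, 24] (no swap needed)
insert -21:
  append -21 at index 6 → [-32, -9, -5, 6, 37, 24, -21]
  -21 < parent -5 at index 2, swap → [-32, -9, -21, 6, 37, 24, -5]
extract-min → returns -32:
  remove root -32; move last element -5 to root → [-5, -9, -21, 6, 37, 24]
  -5 vs smaller child -21 at index 2, swap → [-21, -9, -5, 6, 37, 24]
extract-min → returns -21:
  remove root -21; move last element 24 to root → [24, -9, -5, 6, 37]
  24 vs smaller child -9 at index 1, swap → [-9, 24, -5, 6, 37]
  24 vs smaller child 6 at index 3, swap → [-9, 6, -5, 24, 37]
insert 23:
  append 23 at index 5 → [-9, 6, -5, 24, 37, 23] (no swap needed)

[-9, 6, -5, 24, 37, 23]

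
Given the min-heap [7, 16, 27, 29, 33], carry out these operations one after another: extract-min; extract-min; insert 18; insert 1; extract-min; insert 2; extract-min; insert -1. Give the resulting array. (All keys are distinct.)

extract-min → returns 7:
  remove root 7; move last element 33 to root → [33, 16, 27, 29]
  33 vs smaller child 16 at index 1, swap → [16, 33, 27, 29]
  33 vs only child 29 at index 3, swap → [16, 29, 27, 33]
extract-min → returns 16:
  remove root 16; move last element 33 to root → [33, 29, 27]
  33 vs smaller child 27 at index 2, swap → [27, 29, 33]
insert 18:
  append 18 at index 3 → [27, 29, 33, 18]
  18 < parent 29 at index 1, swap → [27, 18, 33, 29]
  18 < parent 27 at index 0, swap → [18, 27, 33, 29]
insert 1:
  append 1 at index 4 → [18, 27, 33, 29, 1]
  1 < parent 27 at index 1, swap → [18, 1, 33, 29, 27]
  1 < parent 18 at index 0, swap → [1, 18, 33, 29, 27]
extract-min → returns 1:
  remove root 1; move last element 27 to root → [27, 18, 33, 29]
  27 vs smaller child 18 at index 1, swap → [18, 27, 33, 29]
insert 2:
  append 2 at index 4 → [18, 27, 33, 29, 2]
  2 < parent 27 at index 1, swap → [18, 2, 33, 29, 27]
  2 < parent 18 at index 0, swap → [2, 18, 33, 29, 27]
extract-min → returns 2:
  remove root 2; move last element 27 to root → [27, 18, 33, 29]
  27 vs smaller child 18 at index 1, swap → [18, 27, 33, 29]
insert -1:
  append -1 at index 4 → [18, 27, 33, 29, -1]
  -1 < parent 27 at index 1, swap → [18, -1, 33, 29, 27]
  -1 < parent 18 at index 0, swap → [-1, 18, 33, 29, 27]

[-1, 18, 33, 29, 27]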